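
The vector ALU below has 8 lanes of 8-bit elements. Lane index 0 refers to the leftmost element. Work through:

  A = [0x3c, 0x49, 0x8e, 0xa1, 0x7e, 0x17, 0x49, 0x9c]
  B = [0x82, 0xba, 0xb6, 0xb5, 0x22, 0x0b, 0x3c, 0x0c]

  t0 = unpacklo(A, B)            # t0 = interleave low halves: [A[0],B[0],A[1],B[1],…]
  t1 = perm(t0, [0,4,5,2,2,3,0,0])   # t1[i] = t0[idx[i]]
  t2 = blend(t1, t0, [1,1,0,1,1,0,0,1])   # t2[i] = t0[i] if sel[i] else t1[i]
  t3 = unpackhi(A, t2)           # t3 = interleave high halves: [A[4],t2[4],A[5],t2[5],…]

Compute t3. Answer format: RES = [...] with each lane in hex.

  t0: 3c 82 49 ba 8e b6 a1 b5
  t1: 3c 8e b6 49 49 ba 3c 3c
  t2: 3c 82 b6 ba 8e ba 3c b5
  t3: 7e 8e 17 ba 49 3c 9c b5

RES = [0x7e, 0x8e, 0x17, 0xba, 0x49, 0x3c, 0x9c, 0xb5]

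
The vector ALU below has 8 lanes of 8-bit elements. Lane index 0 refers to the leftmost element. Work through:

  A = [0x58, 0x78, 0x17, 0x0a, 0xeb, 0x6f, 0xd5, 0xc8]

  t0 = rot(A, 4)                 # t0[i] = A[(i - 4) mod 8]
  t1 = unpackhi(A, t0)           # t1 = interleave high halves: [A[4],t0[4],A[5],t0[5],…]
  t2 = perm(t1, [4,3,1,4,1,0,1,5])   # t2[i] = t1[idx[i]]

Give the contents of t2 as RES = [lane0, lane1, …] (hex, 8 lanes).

RES = [ 0xd5  0x78  0x58  0xd5  0x58  0xeb  0x58  0x17 ]

→ t0 |eb|6f|d5|c8|58|78|17|0a|
→ t1 |eb|58|6f|78|d5|17|c8|0a|
→ t2 |d5|78|58|d5|58|eb|58|17|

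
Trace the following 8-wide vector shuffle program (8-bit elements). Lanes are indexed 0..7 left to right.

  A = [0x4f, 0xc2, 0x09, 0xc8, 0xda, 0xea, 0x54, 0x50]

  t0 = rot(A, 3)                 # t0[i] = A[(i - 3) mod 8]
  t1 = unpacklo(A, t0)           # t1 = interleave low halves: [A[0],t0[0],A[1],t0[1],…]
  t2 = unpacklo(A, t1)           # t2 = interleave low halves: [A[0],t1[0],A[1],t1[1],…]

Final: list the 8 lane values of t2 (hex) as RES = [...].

  t0: ea 54 50 4f c2 09 c8 da
  t1: 4f ea c2 54 09 50 c8 4f
  t2: 4f 4f c2 ea 09 c2 c8 54

RES = [0x4f, 0x4f, 0xc2, 0xea, 0x09, 0xc2, 0xc8, 0x54]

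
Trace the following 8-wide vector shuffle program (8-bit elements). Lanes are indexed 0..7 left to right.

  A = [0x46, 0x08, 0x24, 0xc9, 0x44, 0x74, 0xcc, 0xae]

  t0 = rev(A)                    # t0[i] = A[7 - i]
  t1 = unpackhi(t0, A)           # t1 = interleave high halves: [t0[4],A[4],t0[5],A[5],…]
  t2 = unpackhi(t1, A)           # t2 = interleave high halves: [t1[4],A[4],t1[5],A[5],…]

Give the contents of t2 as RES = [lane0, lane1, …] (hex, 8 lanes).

RES = [ 0x08  0x44  0xcc  0x74  0x46  0xcc  0xae  0xae ]

  t0: ae cc 74 44 c9 24 08 46
  t1: c9 44 24 74 08 cc 46 ae
  t2: 08 44 cc 74 46 cc ae ae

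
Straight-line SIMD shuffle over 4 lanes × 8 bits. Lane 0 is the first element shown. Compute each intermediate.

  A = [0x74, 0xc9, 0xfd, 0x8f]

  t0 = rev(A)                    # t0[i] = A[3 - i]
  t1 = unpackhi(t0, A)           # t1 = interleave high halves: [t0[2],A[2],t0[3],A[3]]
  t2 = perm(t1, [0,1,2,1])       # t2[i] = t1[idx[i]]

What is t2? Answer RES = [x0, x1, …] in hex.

  t0: 8f fd c9 74
  t1: c9 fd 74 8f
  t2: c9 fd 74 fd

RES = [0xc9, 0xfd, 0x74, 0xfd]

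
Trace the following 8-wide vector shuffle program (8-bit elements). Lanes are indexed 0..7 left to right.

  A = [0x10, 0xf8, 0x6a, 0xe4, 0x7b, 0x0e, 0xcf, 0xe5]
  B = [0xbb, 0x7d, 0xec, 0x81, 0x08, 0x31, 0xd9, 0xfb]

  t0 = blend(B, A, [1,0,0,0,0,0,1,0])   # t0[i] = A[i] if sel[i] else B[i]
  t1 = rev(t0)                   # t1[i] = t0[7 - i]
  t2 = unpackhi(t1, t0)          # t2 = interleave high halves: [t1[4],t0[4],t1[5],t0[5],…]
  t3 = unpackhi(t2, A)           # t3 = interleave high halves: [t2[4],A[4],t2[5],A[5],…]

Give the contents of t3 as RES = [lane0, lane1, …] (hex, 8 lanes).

RES = [0x7d, 0x7b, 0xcf, 0x0e, 0x10, 0xcf, 0xfb, 0xe5]

  t0: 10 7d ec 81 08 31 cf fb
  t1: fb cf 31 08 81 ec 7d 10
  t2: 81 08 ec 31 7d cf 10 fb
  t3: 7d 7b cf 0e 10 cf fb e5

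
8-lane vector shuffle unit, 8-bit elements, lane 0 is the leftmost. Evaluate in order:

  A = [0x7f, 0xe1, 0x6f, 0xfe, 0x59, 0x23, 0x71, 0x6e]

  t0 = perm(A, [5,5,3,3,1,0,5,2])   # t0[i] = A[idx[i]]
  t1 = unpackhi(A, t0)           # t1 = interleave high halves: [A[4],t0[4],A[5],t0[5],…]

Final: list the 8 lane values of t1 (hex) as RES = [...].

t0 = [0x23, 0x23, 0xfe, 0xfe, 0xe1, 0x7f, 0x23, 0x6f]
t1 = [0x59, 0xe1, 0x23, 0x7f, 0x71, 0x23, 0x6e, 0x6f]

RES = [ 0x59  0xe1  0x23  0x7f  0x71  0x23  0x6e  0x6f ]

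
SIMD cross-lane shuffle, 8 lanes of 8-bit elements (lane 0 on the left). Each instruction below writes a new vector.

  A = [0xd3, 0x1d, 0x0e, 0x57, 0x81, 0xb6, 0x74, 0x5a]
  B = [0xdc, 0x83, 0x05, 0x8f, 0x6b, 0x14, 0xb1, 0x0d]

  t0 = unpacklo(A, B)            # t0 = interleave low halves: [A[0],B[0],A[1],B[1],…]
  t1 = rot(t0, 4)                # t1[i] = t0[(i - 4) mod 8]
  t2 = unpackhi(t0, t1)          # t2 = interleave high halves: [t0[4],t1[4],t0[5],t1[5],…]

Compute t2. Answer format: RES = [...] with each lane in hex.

  t0: d3 dc 1d 83 0e 05 57 8f
  t1: 0e 05 57 8f d3 dc 1d 83
  t2: 0e d3 05 dc 57 1d 8f 83

RES = [ 0x0e  0xd3  0x05  0xdc  0x57  0x1d  0x8f  0x83 ]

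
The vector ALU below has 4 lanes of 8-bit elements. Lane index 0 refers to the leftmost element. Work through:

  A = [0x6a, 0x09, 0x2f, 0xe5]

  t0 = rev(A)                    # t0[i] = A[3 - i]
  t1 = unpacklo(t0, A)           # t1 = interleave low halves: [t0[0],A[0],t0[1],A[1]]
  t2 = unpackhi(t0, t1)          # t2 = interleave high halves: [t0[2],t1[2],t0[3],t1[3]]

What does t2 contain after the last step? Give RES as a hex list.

→ t0 |e5|2f|09|6a|
→ t1 |e5|6a|2f|09|
→ t2 |09|2f|6a|09|

RES = [0x09, 0x2f, 0x6a, 0x09]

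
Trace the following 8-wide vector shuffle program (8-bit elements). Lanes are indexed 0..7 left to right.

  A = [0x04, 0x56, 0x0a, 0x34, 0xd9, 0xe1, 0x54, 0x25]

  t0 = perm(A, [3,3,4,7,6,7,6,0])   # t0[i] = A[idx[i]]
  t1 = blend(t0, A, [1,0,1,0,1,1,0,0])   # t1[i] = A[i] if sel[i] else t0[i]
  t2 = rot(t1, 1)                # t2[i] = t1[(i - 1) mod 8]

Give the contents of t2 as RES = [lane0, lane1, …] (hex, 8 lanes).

  t0: 34 34 d9 25 54 25 54 04
  t1: 04 34 0a 25 d9 e1 54 04
  t2: 04 04 34 0a 25 d9 e1 54

RES = [0x04, 0x04, 0x34, 0x0a, 0x25, 0xd9, 0xe1, 0x54]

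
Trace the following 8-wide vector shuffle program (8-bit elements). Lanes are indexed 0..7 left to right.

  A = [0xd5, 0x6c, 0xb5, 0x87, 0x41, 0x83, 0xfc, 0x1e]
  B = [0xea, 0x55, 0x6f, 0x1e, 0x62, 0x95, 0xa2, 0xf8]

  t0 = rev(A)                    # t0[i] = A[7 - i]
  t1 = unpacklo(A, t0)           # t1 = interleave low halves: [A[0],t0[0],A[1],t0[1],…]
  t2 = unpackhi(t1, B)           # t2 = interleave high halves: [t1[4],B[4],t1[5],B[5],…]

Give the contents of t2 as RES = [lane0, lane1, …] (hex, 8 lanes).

RES = [0xb5, 0x62, 0x83, 0x95, 0x87, 0xa2, 0x41, 0xf8]

t0 = [0x1e, 0xfc, 0x83, 0x41, 0x87, 0xb5, 0x6c, 0xd5]
t1 = [0xd5, 0x1e, 0x6c, 0xfc, 0xb5, 0x83, 0x87, 0x41]
t2 = [0xb5, 0x62, 0x83, 0x95, 0x87, 0xa2, 0x41, 0xf8]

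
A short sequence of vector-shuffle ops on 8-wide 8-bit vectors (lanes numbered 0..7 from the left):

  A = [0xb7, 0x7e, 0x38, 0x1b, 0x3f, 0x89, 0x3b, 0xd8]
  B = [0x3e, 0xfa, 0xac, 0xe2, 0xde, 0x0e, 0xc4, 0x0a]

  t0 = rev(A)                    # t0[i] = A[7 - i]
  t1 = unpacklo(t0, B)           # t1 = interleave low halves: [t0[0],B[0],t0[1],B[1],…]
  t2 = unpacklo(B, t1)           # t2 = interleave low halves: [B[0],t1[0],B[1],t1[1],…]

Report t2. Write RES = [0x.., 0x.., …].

t0 = [0xd8, 0x3b, 0x89, 0x3f, 0x1b, 0x38, 0x7e, 0xb7]
t1 = [0xd8, 0x3e, 0x3b, 0xfa, 0x89, 0xac, 0x3f, 0xe2]
t2 = [0x3e, 0xd8, 0xfa, 0x3e, 0xac, 0x3b, 0xe2, 0xfa]

RES = [ 0x3e  0xd8  0xfa  0x3e  0xac  0x3b  0xe2  0xfa ]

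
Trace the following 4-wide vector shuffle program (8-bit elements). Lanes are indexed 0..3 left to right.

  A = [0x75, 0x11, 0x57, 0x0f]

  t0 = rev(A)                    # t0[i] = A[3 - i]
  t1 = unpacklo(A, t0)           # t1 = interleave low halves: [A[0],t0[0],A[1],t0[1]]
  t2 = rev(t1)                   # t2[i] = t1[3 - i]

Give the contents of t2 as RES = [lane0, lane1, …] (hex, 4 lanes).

→ t0 |0f|57|11|75|
→ t1 |75|0f|11|57|
→ t2 |57|11|0f|75|

RES = [0x57, 0x11, 0x0f, 0x75]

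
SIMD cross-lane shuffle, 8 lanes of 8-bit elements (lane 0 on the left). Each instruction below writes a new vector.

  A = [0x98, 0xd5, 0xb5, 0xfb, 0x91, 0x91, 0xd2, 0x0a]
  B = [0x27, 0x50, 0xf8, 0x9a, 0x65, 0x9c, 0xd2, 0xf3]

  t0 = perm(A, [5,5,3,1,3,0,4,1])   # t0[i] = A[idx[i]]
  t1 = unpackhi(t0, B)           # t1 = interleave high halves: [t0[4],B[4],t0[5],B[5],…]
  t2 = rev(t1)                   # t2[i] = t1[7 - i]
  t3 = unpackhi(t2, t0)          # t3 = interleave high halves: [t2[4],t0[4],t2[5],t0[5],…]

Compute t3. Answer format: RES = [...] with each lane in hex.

→ t0 |91|91|fb|d5|fb|98|91|d5|
→ t1 |fb|65|98|9c|91|d2|d5|f3|
→ t2 |f3|d5|d2|91|9c|98|65|fb|
→ t3 |9c|fb|98|98|65|91|fb|d5|

RES = [0x9c, 0xfb, 0x98, 0x98, 0x65, 0x91, 0xfb, 0xd5]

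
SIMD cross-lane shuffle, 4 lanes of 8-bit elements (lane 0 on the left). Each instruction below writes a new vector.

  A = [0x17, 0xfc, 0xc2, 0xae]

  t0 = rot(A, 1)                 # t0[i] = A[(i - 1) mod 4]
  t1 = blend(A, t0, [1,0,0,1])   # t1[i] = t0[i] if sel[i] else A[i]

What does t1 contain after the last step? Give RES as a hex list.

RES = [0xae, 0xfc, 0xc2, 0xc2]

  t0: ae 17 fc c2
  t1: ae fc c2 c2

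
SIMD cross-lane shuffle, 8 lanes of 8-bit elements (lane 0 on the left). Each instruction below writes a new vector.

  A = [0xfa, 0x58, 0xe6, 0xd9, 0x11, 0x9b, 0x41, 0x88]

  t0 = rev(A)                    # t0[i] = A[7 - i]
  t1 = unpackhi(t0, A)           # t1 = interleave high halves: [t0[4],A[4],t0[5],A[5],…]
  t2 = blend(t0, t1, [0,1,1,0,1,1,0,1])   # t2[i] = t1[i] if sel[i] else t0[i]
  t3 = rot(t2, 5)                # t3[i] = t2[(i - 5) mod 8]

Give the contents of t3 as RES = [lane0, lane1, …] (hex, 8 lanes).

RES = [0x11, 0x58, 0x41, 0x58, 0x88, 0x88, 0x11, 0xe6]

→ t0 |88|41|9b|11|d9|e6|58|fa|
→ t1 |d9|11|e6|9b|58|41|fa|88|
→ t2 |88|11|e6|11|58|41|58|88|
→ t3 |11|58|41|58|88|88|11|e6|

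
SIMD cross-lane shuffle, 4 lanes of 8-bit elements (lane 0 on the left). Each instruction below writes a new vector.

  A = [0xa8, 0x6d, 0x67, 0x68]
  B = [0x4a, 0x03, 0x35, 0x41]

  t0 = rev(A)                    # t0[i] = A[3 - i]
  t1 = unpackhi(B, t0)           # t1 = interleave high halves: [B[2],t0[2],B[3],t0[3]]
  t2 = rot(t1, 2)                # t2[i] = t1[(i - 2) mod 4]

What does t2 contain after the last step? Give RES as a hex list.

RES = [0x41, 0xa8, 0x35, 0x6d]

  t0: 68 67 6d a8
  t1: 35 6d 41 a8
  t2: 41 a8 35 6d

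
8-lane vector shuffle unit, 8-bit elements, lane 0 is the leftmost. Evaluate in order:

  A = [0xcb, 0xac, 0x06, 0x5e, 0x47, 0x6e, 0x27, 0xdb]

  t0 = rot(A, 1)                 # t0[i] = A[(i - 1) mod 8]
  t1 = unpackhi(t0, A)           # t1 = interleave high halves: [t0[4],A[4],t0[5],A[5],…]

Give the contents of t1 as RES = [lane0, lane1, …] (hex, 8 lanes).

t0 = [0xdb, 0xcb, 0xac, 0x06, 0x5e, 0x47, 0x6e, 0x27]
t1 = [0x5e, 0x47, 0x47, 0x6e, 0x6e, 0x27, 0x27, 0xdb]

RES = [0x5e, 0x47, 0x47, 0x6e, 0x6e, 0x27, 0x27, 0xdb]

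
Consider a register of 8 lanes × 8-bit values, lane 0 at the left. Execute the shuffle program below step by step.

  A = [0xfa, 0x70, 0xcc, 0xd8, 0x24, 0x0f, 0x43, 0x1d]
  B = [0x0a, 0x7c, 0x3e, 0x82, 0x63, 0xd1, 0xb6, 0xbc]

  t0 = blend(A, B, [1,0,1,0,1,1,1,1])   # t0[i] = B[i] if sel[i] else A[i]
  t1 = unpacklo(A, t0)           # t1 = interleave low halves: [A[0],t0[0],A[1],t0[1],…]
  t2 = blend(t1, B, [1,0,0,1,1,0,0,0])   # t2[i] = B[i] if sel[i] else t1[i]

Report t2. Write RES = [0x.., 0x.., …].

RES = [ 0x0a  0x0a  0x70  0x82  0x63  0x3e  0xd8  0xd8 ]

t0 = [0x0a, 0x70, 0x3e, 0xd8, 0x63, 0xd1, 0xb6, 0xbc]
t1 = [0xfa, 0x0a, 0x70, 0x70, 0xcc, 0x3e, 0xd8, 0xd8]
t2 = [0x0a, 0x0a, 0x70, 0x82, 0x63, 0x3e, 0xd8, 0xd8]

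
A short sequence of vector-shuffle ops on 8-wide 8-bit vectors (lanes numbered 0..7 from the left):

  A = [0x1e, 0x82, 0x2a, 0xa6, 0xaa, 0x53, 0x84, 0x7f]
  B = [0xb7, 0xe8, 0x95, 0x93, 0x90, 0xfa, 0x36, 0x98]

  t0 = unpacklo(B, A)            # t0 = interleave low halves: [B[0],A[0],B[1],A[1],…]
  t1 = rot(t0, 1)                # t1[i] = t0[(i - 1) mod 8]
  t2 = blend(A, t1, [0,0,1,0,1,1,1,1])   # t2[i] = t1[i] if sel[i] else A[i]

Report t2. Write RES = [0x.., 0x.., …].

t0 = [0xb7, 0x1e, 0xe8, 0x82, 0x95, 0x2a, 0x93, 0xa6]
t1 = [0xa6, 0xb7, 0x1e, 0xe8, 0x82, 0x95, 0x2a, 0x93]
t2 = [0x1e, 0x82, 0x1e, 0xa6, 0x82, 0x95, 0x2a, 0x93]

RES = [0x1e, 0x82, 0x1e, 0xa6, 0x82, 0x95, 0x2a, 0x93]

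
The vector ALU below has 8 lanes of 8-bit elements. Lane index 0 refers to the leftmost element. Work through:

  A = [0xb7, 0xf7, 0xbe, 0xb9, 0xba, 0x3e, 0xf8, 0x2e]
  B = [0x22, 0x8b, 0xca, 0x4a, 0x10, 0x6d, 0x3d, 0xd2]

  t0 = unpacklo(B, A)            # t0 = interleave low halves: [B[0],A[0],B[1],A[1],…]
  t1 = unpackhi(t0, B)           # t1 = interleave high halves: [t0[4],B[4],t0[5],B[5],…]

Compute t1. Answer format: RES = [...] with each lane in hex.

RES = [0xca, 0x10, 0xbe, 0x6d, 0x4a, 0x3d, 0xb9, 0xd2]

  t0: 22 b7 8b f7 ca be 4a b9
  t1: ca 10 be 6d 4a 3d b9 d2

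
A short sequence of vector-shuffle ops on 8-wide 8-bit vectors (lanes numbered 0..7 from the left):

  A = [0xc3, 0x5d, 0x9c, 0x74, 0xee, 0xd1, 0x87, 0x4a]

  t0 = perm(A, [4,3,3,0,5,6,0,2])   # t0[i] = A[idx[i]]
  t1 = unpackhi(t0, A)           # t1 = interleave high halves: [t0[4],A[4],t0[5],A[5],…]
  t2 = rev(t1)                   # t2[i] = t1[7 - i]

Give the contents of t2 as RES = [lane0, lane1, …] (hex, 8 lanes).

RES = [ 0x4a  0x9c  0x87  0xc3  0xd1  0x87  0xee  0xd1 ]

→ t0 |ee|74|74|c3|d1|87|c3|9c|
→ t1 |d1|ee|87|d1|c3|87|9c|4a|
→ t2 |4a|9c|87|c3|d1|87|ee|d1|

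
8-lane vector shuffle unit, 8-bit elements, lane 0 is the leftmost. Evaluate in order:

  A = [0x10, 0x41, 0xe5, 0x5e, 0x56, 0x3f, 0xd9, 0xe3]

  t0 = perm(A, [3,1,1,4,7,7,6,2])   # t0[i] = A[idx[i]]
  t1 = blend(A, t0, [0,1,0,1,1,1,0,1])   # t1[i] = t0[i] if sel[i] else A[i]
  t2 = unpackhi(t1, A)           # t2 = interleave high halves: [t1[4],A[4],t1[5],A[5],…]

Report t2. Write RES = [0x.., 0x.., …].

RES = [ 0xe3  0x56  0xe3  0x3f  0xd9  0xd9  0xe5  0xe3 ]

  t0: 5e 41 41 56 e3 e3 d9 e5
  t1: 10 41 e5 56 e3 e3 d9 e5
  t2: e3 56 e3 3f d9 d9 e5 e3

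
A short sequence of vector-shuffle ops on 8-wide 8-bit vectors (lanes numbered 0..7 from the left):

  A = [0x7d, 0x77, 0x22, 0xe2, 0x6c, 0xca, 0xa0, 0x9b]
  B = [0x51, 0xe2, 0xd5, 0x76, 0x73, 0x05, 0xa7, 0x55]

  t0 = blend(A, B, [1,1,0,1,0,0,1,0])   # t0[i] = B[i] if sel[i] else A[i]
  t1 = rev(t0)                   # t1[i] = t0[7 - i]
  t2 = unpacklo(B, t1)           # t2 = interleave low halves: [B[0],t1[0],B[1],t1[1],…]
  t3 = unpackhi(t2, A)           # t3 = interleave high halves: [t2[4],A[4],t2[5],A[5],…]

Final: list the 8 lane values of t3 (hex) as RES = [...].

RES = [0xd5, 0x6c, 0xca, 0xca, 0x76, 0xa0, 0x6c, 0x9b]

t0 = [0x51, 0xe2, 0x22, 0x76, 0x6c, 0xca, 0xa7, 0x9b]
t1 = [0x9b, 0xa7, 0xca, 0x6c, 0x76, 0x22, 0xe2, 0x51]
t2 = [0x51, 0x9b, 0xe2, 0xa7, 0xd5, 0xca, 0x76, 0x6c]
t3 = [0xd5, 0x6c, 0xca, 0xca, 0x76, 0xa0, 0x6c, 0x9b]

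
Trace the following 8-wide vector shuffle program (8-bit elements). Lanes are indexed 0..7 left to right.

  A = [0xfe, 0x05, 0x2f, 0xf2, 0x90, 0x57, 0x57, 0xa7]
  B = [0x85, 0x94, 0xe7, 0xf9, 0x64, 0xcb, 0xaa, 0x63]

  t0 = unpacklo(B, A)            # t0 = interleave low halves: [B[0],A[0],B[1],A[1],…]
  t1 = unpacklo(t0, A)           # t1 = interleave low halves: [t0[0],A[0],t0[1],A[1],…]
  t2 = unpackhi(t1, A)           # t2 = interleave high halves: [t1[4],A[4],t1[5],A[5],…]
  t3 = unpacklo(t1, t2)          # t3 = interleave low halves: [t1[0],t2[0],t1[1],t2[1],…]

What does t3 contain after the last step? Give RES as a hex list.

RES = [ 0x85  0x94  0xfe  0x90  0xfe  0x2f  0x05  0x57 ]

  t0: 85 fe 94 05 e7 2f f9 f2
  t1: 85 fe fe 05 94 2f 05 f2
  t2: 94 90 2f 57 05 57 f2 a7
  t3: 85 94 fe 90 fe 2f 05 57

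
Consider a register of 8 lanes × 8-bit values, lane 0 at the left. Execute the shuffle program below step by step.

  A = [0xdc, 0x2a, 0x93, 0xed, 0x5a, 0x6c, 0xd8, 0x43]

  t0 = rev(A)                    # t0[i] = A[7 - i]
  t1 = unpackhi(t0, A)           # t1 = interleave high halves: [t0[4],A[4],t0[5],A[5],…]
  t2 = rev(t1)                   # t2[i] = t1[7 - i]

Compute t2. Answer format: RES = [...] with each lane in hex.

  t0: 43 d8 6c 5a ed 93 2a dc
  t1: ed 5a 93 6c 2a d8 dc 43
  t2: 43 dc d8 2a 6c 93 5a ed

RES = [ 0x43  0xdc  0xd8  0x2a  0x6c  0x93  0x5a  0xed ]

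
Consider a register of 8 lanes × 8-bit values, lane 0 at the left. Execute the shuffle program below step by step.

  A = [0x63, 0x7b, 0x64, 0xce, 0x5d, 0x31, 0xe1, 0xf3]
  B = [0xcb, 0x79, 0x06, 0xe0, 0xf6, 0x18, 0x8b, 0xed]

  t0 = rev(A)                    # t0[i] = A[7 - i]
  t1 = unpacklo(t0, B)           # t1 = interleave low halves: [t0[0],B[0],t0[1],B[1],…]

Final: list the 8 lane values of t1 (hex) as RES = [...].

RES = [ 0xf3  0xcb  0xe1  0x79  0x31  0x06  0x5d  0xe0 ]

t0 = [0xf3, 0xe1, 0x31, 0x5d, 0xce, 0x64, 0x7b, 0x63]
t1 = [0xf3, 0xcb, 0xe1, 0x79, 0x31, 0x06, 0x5d, 0xe0]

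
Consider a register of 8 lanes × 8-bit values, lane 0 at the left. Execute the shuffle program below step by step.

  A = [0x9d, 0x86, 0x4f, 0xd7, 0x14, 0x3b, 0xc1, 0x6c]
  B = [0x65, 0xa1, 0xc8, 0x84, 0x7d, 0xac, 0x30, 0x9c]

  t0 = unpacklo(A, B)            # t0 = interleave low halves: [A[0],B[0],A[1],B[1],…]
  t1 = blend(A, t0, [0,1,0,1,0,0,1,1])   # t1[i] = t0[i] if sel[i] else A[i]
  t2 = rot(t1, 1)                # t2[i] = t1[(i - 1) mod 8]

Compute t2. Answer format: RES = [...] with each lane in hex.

→ t0 |9d|65|86|a1|4f|c8|d7|84|
→ t1 |9d|65|4f|a1|14|3b|d7|84|
→ t2 |84|9d|65|4f|a1|14|3b|d7|

RES = [0x84, 0x9d, 0x65, 0x4f, 0xa1, 0x14, 0x3b, 0xd7]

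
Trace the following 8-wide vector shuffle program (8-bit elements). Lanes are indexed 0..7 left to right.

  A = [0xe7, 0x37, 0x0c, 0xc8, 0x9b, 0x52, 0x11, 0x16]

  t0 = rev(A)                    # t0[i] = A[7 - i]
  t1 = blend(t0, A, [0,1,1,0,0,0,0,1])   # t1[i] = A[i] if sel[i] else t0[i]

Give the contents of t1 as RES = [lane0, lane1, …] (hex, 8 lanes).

RES = [ 0x16  0x37  0x0c  0x9b  0xc8  0x0c  0x37  0x16 ]

t0 = [0x16, 0x11, 0x52, 0x9b, 0xc8, 0x0c, 0x37, 0xe7]
t1 = [0x16, 0x37, 0x0c, 0x9b, 0xc8, 0x0c, 0x37, 0x16]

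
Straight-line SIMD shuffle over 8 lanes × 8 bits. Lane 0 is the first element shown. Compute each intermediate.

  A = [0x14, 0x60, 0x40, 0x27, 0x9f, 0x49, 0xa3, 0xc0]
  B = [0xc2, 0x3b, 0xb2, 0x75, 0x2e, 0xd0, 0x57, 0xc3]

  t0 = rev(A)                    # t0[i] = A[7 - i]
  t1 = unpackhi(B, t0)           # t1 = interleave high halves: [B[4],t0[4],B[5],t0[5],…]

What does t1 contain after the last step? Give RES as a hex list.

→ t0 |c0|a3|49|9f|27|40|60|14|
→ t1 |2e|27|d0|40|57|60|c3|14|

RES = [ 0x2e  0x27  0xd0  0x40  0x57  0x60  0xc3  0x14 ]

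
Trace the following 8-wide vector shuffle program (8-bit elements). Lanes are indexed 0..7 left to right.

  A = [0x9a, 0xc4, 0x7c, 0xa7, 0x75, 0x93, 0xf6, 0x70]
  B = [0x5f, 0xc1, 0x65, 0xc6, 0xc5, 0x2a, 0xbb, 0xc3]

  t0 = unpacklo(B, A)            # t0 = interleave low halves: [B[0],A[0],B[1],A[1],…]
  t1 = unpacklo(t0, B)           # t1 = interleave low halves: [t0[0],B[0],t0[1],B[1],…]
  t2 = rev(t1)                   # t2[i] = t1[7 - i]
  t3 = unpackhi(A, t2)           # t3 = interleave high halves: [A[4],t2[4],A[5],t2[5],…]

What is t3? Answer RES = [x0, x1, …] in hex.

  t0: 5f 9a c1 c4 65 7c c6 a7
  t1: 5f 5f 9a c1 c1 65 c4 c6
  t2: c6 c4 65 c1 c1 9a 5f 5f
  t3: 75 c1 93 9a f6 5f 70 5f

RES = [ 0x75  0xc1  0x93  0x9a  0xf6  0x5f  0x70  0x5f ]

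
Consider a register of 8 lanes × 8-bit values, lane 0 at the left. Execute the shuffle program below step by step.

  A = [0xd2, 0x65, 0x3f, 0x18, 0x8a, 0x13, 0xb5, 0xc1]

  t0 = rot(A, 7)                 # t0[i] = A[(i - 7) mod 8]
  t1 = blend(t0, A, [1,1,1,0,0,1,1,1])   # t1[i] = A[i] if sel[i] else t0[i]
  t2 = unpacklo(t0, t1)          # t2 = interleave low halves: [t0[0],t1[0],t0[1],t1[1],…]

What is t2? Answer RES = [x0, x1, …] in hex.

→ t0 |65|3f|18|8a|13|b5|c1|d2|
→ t1 |d2|65|3f|8a|13|13|b5|c1|
→ t2 |65|d2|3f|65|18|3f|8a|8a|

RES = [0x65, 0xd2, 0x3f, 0x65, 0x18, 0x3f, 0x8a, 0x8a]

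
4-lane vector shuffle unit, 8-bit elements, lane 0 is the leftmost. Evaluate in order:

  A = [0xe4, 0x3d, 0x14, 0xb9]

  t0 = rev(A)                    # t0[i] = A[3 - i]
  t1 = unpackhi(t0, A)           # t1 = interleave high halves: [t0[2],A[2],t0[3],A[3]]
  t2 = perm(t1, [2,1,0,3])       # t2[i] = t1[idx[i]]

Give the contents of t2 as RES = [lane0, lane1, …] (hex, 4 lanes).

  t0: b9 14 3d e4
  t1: 3d 14 e4 b9
  t2: e4 14 3d b9

RES = [ 0xe4  0x14  0x3d  0xb9 ]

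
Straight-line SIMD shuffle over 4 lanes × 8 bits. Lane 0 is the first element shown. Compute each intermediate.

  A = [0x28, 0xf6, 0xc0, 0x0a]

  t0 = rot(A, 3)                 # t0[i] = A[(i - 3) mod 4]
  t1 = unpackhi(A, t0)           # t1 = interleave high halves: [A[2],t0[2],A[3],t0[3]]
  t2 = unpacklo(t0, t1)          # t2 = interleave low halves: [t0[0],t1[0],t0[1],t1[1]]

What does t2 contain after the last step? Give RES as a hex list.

RES = [ 0xf6  0xc0  0xc0  0x0a ]

  t0: f6 c0 0a 28
  t1: c0 0a 0a 28
  t2: f6 c0 c0 0a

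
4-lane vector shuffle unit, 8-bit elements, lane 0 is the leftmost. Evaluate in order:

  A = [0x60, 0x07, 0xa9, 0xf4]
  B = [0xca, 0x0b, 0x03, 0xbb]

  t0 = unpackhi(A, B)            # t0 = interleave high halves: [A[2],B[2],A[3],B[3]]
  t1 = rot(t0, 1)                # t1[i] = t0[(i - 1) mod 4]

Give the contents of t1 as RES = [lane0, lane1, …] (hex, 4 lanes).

RES = [0xbb, 0xa9, 0x03, 0xf4]

  t0: a9 03 f4 bb
  t1: bb a9 03 f4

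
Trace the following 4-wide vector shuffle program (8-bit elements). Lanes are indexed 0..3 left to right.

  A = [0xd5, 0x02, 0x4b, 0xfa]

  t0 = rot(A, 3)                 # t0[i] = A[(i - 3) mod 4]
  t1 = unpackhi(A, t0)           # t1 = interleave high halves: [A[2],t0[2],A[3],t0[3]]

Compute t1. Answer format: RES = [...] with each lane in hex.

RES = [ 0x4b  0xfa  0xfa  0xd5 ]

→ t0 |02|4b|fa|d5|
→ t1 |4b|fa|fa|d5|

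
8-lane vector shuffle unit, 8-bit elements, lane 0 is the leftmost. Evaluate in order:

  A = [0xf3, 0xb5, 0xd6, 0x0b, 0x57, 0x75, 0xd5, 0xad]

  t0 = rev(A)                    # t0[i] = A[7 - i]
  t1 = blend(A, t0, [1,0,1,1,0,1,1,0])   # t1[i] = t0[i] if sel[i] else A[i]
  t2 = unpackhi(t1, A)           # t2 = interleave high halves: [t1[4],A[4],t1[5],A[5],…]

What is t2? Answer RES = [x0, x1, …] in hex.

t0 = [0xad, 0xd5, 0x75, 0x57, 0x0b, 0xd6, 0xb5, 0xf3]
t1 = [0xad, 0xb5, 0x75, 0x57, 0x57, 0xd6, 0xb5, 0xad]
t2 = [0x57, 0x57, 0xd6, 0x75, 0xb5, 0xd5, 0xad, 0xad]

RES = [0x57, 0x57, 0xd6, 0x75, 0xb5, 0xd5, 0xad, 0xad]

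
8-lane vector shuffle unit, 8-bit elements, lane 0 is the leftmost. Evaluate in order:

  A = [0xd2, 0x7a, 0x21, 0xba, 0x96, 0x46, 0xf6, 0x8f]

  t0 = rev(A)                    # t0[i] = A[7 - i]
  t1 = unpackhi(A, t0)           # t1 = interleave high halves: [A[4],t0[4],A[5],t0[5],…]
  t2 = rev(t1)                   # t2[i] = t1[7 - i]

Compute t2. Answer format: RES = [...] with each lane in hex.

RES = [0xd2, 0x8f, 0x7a, 0xf6, 0x21, 0x46, 0xba, 0x96]

  t0: 8f f6 46 96 ba 21 7a d2
  t1: 96 ba 46 21 f6 7a 8f d2
  t2: d2 8f 7a f6 21 46 ba 96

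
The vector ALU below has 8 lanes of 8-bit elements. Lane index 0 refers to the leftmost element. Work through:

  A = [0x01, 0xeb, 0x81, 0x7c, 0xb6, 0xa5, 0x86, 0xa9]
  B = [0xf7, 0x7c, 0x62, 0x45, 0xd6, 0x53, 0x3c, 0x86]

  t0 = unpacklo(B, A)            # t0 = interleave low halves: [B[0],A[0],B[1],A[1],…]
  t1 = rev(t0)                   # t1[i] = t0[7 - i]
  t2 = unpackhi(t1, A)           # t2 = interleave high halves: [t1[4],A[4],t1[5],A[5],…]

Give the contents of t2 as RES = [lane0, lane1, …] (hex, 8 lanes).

→ t0 |f7|01|7c|eb|62|81|45|7c|
→ t1 |7c|45|81|62|eb|7c|01|f7|
→ t2 |eb|b6|7c|a5|01|86|f7|a9|

RES = [ 0xeb  0xb6  0x7c  0xa5  0x01  0x86  0xf7  0xa9 ]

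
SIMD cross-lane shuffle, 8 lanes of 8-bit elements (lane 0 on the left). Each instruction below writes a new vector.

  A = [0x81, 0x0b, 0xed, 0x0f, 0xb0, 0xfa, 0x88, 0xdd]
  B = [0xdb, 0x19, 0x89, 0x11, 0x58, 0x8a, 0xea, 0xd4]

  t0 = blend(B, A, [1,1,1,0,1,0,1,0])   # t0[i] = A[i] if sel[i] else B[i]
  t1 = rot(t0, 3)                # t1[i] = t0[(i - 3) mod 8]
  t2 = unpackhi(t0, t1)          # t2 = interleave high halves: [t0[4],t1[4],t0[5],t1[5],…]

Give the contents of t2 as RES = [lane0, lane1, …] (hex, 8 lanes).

RES = [0xb0, 0x0b, 0x8a, 0xed, 0x88, 0x11, 0xd4, 0xb0]

  t0: 81 0b ed 11 b0 8a 88 d4
  t1: 8a 88 d4 81 0b ed 11 b0
  t2: b0 0b 8a ed 88 11 d4 b0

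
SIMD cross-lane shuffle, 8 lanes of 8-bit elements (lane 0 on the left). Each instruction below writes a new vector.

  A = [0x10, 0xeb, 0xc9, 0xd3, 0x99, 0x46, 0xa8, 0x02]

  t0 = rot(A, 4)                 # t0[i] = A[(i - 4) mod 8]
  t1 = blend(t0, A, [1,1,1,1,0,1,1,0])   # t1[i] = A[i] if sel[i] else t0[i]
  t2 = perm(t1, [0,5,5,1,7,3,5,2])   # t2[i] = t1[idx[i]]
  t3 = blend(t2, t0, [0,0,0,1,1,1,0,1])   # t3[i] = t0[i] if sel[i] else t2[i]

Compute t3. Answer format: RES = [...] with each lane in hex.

RES = [0x10, 0x46, 0x46, 0x02, 0x10, 0xeb, 0x46, 0xd3]

t0 = [0x99, 0x46, 0xa8, 0x02, 0x10, 0xeb, 0xc9, 0xd3]
t1 = [0x10, 0xeb, 0xc9, 0xd3, 0x10, 0x46, 0xa8, 0xd3]
t2 = [0x10, 0x46, 0x46, 0xeb, 0xd3, 0xd3, 0x46, 0xc9]
t3 = [0x10, 0x46, 0x46, 0x02, 0x10, 0xeb, 0x46, 0xd3]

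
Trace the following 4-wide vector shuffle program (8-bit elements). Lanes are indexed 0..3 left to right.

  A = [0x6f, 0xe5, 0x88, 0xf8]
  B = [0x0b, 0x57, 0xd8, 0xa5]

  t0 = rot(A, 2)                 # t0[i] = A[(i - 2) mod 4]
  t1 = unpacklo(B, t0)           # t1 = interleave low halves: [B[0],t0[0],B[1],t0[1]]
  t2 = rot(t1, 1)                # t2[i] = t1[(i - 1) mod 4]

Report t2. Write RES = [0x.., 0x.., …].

RES = [0xf8, 0x0b, 0x88, 0x57]

t0 = [0x88, 0xf8, 0x6f, 0xe5]
t1 = [0x0b, 0x88, 0x57, 0xf8]
t2 = [0xf8, 0x0b, 0x88, 0x57]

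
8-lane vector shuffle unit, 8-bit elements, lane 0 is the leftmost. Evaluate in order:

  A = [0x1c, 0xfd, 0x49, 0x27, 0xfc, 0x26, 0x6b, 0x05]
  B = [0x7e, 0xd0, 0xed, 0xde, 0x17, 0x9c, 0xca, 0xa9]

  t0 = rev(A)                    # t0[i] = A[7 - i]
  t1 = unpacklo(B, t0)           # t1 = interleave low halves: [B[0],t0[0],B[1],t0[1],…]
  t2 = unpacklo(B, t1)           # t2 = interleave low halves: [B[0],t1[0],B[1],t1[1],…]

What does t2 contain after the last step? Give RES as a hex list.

RES = [0x7e, 0x7e, 0xd0, 0x05, 0xed, 0xd0, 0xde, 0x6b]

→ t0 |05|6b|26|fc|27|49|fd|1c|
→ t1 |7e|05|d0|6b|ed|26|de|fc|
→ t2 |7e|7e|d0|05|ed|d0|de|6b|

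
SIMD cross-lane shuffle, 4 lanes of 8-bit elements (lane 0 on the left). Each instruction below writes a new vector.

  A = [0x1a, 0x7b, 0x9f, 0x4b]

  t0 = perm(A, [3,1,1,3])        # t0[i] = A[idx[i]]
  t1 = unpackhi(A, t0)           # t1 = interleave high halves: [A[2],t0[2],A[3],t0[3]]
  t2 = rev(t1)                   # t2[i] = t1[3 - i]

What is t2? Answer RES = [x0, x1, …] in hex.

RES = [ 0x4b  0x4b  0x7b  0x9f ]

t0 = [0x4b, 0x7b, 0x7b, 0x4b]
t1 = [0x9f, 0x7b, 0x4b, 0x4b]
t2 = [0x4b, 0x4b, 0x7b, 0x9f]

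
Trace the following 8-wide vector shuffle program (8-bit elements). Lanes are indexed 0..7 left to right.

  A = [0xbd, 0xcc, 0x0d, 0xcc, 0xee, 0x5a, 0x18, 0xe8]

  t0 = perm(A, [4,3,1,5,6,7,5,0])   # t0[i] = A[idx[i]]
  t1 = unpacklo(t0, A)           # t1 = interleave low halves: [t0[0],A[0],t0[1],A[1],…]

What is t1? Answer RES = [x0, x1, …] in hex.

→ t0 |ee|cc|cc|5a|18|e8|5a|bd|
→ t1 |ee|bd|cc|cc|cc|0d|5a|cc|

RES = [ 0xee  0xbd  0xcc  0xcc  0xcc  0x0d  0x5a  0xcc ]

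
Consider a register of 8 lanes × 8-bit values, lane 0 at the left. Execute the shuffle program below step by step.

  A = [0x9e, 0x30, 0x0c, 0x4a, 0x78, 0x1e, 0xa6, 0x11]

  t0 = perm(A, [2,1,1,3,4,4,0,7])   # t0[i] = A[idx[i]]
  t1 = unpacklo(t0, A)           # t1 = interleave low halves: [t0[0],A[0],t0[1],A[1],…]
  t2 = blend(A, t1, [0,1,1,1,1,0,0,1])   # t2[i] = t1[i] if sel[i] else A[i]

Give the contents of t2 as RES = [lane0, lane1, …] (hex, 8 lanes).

→ t0 |0c|30|30|4a|78|78|9e|11|
→ t1 |0c|9e|30|30|30|0c|4a|4a|
→ t2 |9e|9e|30|30|30|1e|a6|4a|

RES = [0x9e, 0x9e, 0x30, 0x30, 0x30, 0x1e, 0xa6, 0x4a]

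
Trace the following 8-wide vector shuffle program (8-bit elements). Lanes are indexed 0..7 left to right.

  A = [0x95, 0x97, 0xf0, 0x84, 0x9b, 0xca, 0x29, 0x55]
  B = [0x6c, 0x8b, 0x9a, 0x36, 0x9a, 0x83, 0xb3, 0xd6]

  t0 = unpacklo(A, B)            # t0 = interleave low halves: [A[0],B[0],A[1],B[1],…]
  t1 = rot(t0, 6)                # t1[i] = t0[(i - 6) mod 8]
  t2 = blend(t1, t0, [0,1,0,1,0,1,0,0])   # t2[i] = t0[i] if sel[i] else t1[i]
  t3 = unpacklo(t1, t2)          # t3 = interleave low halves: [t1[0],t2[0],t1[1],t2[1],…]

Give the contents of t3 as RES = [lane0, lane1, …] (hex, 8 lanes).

RES = [0x97, 0x97, 0x8b, 0x6c, 0xf0, 0xf0, 0x9a, 0x8b]

→ t0 |95|6c|97|8b|f0|9a|84|36|
→ t1 |97|8b|f0|9a|84|36|95|6c|
→ t2 |97|6c|f0|8b|84|9a|95|6c|
→ t3 |97|97|8b|6c|f0|f0|9a|8b|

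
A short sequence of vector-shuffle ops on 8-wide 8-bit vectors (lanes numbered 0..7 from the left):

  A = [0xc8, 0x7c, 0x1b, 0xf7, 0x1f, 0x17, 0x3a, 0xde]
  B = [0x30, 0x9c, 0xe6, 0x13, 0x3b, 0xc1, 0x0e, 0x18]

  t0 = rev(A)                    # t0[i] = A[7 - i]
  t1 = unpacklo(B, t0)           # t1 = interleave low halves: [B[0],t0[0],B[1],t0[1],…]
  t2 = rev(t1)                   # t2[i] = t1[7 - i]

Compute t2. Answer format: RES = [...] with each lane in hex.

RES = [0x1f, 0x13, 0x17, 0xe6, 0x3a, 0x9c, 0xde, 0x30]

t0 = [0xde, 0x3a, 0x17, 0x1f, 0xf7, 0x1b, 0x7c, 0xc8]
t1 = [0x30, 0xde, 0x9c, 0x3a, 0xe6, 0x17, 0x13, 0x1f]
t2 = [0x1f, 0x13, 0x17, 0xe6, 0x3a, 0x9c, 0xde, 0x30]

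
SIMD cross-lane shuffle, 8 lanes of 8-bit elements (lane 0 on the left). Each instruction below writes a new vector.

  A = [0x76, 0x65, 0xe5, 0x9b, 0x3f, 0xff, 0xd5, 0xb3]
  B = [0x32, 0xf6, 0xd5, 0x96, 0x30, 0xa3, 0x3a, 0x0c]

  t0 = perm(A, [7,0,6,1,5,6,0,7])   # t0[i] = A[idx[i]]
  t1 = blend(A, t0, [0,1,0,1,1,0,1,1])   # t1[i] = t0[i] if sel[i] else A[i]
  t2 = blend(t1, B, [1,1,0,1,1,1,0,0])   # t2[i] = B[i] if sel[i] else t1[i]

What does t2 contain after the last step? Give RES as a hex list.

  t0: b3 76 d5 65 ff d5 76 b3
  t1: 76 76 e5 65 ff ff 76 b3
  t2: 32 f6 e5 96 30 a3 76 b3

RES = [ 0x32  0xf6  0xe5  0x96  0x30  0xa3  0x76  0xb3 ]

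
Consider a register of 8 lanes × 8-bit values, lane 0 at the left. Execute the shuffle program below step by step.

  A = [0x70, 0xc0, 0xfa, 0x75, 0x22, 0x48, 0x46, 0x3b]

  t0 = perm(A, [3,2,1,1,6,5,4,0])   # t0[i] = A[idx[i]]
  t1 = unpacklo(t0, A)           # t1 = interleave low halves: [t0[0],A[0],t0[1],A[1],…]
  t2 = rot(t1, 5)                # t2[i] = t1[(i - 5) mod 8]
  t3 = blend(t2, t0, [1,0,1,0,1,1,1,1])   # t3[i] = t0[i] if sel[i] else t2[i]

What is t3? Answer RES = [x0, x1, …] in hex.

RES = [ 0x75  0xc0  0xc0  0xc0  0x46  0x48  0x22  0x70 ]

  t0: 75 fa c0 c0 46 48 22 70
  t1: 75 70 fa c0 c0 fa c0 75
  t2: c0 c0 fa c0 75 75 70 fa
  t3: 75 c0 c0 c0 46 48 22 70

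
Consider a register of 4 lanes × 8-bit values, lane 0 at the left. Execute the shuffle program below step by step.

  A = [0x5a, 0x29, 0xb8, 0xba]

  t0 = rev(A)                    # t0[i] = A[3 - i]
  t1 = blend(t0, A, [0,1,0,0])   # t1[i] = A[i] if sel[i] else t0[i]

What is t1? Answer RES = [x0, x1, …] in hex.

RES = [0xba, 0x29, 0x29, 0x5a]

  t0: ba b8 29 5a
  t1: ba 29 29 5a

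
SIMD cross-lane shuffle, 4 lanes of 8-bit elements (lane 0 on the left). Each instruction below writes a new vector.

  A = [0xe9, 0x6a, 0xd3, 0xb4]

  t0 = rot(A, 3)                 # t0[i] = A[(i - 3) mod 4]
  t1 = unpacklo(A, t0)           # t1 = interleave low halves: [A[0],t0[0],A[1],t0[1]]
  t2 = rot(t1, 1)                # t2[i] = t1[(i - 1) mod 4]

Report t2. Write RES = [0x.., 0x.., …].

  t0: 6a d3 b4 e9
  t1: e9 6a 6a d3
  t2: d3 e9 6a 6a

RES = [0xd3, 0xe9, 0x6a, 0x6a]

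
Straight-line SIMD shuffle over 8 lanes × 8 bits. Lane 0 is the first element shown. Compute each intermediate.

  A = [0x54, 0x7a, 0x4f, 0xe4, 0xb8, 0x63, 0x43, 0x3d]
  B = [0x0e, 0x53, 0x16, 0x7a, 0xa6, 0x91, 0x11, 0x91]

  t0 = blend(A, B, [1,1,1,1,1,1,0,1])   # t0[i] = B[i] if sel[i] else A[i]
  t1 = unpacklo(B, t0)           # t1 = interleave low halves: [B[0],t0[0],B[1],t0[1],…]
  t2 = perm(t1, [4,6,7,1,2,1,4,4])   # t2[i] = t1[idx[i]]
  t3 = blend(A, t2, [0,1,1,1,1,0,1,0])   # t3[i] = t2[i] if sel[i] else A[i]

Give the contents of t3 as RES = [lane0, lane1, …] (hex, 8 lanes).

t0 = [0x0e, 0x53, 0x16, 0x7a, 0xa6, 0x91, 0x43, 0x91]
t1 = [0x0e, 0x0e, 0x53, 0x53, 0x16, 0x16, 0x7a, 0x7a]
t2 = [0x16, 0x7a, 0x7a, 0x0e, 0x53, 0x0e, 0x16, 0x16]
t3 = [0x54, 0x7a, 0x7a, 0x0e, 0x53, 0x63, 0x16, 0x3d]

RES = [ 0x54  0x7a  0x7a  0x0e  0x53  0x63  0x16  0x3d ]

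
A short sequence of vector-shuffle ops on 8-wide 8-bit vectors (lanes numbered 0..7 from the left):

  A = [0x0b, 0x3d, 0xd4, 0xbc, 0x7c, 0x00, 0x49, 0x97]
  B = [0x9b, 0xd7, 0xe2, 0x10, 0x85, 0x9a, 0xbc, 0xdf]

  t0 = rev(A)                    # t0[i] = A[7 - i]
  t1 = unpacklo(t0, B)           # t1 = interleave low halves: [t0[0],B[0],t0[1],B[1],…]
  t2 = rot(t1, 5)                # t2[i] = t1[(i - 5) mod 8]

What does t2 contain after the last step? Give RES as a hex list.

→ t0 |97|49|00|7c|bc|d4|3d|0b|
→ t1 |97|9b|49|d7|00|e2|7c|10|
→ t2 |d7|00|e2|7c|10|97|9b|49|

RES = [0xd7, 0x00, 0xe2, 0x7c, 0x10, 0x97, 0x9b, 0x49]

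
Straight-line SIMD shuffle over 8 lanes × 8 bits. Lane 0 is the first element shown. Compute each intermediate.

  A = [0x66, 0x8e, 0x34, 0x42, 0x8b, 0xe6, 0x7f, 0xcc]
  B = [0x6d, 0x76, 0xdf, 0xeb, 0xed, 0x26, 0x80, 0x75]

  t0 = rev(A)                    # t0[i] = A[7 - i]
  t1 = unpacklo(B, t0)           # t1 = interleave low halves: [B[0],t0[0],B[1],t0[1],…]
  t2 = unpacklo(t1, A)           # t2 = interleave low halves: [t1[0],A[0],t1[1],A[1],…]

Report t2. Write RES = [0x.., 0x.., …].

t0 = [0xcc, 0x7f, 0xe6, 0x8b, 0x42, 0x34, 0x8e, 0x66]
t1 = [0x6d, 0xcc, 0x76, 0x7f, 0xdf, 0xe6, 0xeb, 0x8b]
t2 = [0x6d, 0x66, 0xcc, 0x8e, 0x76, 0x34, 0x7f, 0x42]

RES = [0x6d, 0x66, 0xcc, 0x8e, 0x76, 0x34, 0x7f, 0x42]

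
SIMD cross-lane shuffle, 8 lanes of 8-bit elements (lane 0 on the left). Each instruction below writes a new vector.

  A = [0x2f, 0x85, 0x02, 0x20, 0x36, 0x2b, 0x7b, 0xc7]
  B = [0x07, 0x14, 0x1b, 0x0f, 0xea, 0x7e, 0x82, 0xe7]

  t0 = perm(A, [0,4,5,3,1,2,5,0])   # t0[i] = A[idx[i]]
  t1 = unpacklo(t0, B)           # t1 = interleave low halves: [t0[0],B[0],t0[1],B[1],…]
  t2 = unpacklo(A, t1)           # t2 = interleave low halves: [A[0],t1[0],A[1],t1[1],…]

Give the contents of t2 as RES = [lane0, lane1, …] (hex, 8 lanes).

t0 = [0x2f, 0x36, 0x2b, 0x20, 0x85, 0x02, 0x2b, 0x2f]
t1 = [0x2f, 0x07, 0x36, 0x14, 0x2b, 0x1b, 0x20, 0x0f]
t2 = [0x2f, 0x2f, 0x85, 0x07, 0x02, 0x36, 0x20, 0x14]

RES = [0x2f, 0x2f, 0x85, 0x07, 0x02, 0x36, 0x20, 0x14]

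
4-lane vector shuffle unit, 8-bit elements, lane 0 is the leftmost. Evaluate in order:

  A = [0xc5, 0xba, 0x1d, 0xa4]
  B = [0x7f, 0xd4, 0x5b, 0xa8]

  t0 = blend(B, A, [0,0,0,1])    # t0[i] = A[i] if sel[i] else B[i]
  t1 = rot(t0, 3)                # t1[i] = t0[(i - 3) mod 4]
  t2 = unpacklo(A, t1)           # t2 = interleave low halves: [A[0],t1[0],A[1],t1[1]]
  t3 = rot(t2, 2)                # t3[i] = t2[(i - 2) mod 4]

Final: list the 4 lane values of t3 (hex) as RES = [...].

→ t0 |7f|d4|5b|a4|
→ t1 |d4|5b|a4|7f|
→ t2 |c5|d4|ba|5b|
→ t3 |ba|5b|c5|d4|

RES = [0xba, 0x5b, 0xc5, 0xd4]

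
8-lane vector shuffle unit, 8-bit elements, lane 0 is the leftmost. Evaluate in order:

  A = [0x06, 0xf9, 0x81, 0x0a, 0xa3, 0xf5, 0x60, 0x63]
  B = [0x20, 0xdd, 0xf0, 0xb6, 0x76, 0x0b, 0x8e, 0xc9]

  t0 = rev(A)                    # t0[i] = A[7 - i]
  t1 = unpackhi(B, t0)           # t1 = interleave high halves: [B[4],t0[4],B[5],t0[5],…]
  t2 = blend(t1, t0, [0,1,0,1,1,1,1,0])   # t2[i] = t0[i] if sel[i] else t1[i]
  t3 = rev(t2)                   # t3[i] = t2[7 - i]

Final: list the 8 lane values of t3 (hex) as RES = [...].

→ t0 |63|60|f5|a3|0a|81|f9|06|
→ t1 |76|0a|0b|81|8e|f9|c9|06|
→ t2 |76|60|0b|a3|0a|81|f9|06|
→ t3 |06|f9|81|0a|a3|0b|60|76|

RES = [ 0x06  0xf9  0x81  0x0a  0xa3  0x0b  0x60  0x76 ]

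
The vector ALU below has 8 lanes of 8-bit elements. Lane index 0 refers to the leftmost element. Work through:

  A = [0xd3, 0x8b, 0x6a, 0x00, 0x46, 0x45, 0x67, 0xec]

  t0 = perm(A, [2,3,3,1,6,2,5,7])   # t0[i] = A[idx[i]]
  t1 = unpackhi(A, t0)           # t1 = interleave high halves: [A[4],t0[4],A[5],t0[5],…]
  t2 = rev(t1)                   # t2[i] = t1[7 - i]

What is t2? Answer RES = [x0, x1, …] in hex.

RES = [0xec, 0xec, 0x45, 0x67, 0x6a, 0x45, 0x67, 0x46]

  t0: 6a 00 00 8b 67 6a 45 ec
  t1: 46 67 45 6a 67 45 ec ec
  t2: ec ec 45 67 6a 45 67 46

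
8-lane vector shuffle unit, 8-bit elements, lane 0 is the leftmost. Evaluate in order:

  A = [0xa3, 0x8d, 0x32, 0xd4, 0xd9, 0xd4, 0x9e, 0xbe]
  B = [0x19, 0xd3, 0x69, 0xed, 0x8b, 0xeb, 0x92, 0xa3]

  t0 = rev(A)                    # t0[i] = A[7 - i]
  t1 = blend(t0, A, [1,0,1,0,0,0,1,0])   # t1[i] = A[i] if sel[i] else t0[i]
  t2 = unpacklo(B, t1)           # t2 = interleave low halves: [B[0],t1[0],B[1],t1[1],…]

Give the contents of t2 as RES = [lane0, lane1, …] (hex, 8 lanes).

  t0: be 9e d4 d9 d4 32 8d a3
  t1: a3 9e 32 d9 d4 32 9e a3
  t2: 19 a3 d3 9e 69 32 ed d9

RES = [0x19, 0xa3, 0xd3, 0x9e, 0x69, 0x32, 0xed, 0xd9]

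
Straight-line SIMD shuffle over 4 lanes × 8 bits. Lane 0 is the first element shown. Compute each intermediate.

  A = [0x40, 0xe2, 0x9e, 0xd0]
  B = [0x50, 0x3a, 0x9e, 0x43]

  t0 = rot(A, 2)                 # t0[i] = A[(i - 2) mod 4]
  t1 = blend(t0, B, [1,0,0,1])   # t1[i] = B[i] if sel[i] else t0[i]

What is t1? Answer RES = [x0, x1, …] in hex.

→ t0 |9e|d0|40|e2|
→ t1 |50|d0|40|43|

RES = [ 0x50  0xd0  0x40  0x43 ]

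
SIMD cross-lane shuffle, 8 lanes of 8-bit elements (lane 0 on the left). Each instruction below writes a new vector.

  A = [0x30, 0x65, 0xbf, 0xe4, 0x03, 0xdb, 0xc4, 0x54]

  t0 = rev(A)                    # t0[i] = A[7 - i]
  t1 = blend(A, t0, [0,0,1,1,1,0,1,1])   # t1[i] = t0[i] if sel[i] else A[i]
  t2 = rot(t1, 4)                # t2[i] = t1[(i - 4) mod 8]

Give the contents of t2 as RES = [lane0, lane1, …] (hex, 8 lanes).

RES = [ 0xe4  0xdb  0x65  0x30  0x30  0x65  0xdb  0x03 ]

  t0: 54 c4 db 03 e4 bf 65 30
  t1: 30 65 db 03 e4 db 65 30
  t2: e4 db 65 30 30 65 db 03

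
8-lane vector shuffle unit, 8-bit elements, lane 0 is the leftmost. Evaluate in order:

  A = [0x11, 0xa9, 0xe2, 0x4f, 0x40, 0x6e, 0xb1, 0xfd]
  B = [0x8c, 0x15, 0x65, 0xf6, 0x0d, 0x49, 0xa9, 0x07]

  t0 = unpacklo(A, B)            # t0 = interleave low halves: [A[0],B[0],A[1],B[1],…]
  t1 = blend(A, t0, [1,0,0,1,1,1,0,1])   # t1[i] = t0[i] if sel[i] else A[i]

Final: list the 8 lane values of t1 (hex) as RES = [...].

  t0: 11 8c a9 15 e2 65 4f f6
  t1: 11 a9 e2 15 e2 65 b1 f6

RES = [ 0x11  0xa9  0xe2  0x15  0xe2  0x65  0xb1  0xf6 ]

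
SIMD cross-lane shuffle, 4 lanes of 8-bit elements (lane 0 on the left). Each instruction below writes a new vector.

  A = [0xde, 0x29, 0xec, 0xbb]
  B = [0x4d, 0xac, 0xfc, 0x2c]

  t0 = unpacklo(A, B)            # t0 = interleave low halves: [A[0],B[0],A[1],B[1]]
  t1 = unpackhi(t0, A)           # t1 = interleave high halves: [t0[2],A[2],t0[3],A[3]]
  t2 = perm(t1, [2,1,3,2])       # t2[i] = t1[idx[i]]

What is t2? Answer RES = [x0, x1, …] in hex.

RES = [0xac, 0xec, 0xbb, 0xac]

t0 = [0xde, 0x4d, 0x29, 0xac]
t1 = [0x29, 0xec, 0xac, 0xbb]
t2 = [0xac, 0xec, 0xbb, 0xac]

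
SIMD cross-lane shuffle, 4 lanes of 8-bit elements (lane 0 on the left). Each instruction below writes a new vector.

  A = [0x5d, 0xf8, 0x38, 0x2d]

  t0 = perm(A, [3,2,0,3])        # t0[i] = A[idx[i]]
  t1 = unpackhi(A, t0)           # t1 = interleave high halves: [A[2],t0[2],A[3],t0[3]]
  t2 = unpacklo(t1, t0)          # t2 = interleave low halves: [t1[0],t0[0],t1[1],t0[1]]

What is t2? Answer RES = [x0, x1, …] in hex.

RES = [ 0x38  0x2d  0x5d  0x38 ]

  t0: 2d 38 5d 2d
  t1: 38 5d 2d 2d
  t2: 38 2d 5d 38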